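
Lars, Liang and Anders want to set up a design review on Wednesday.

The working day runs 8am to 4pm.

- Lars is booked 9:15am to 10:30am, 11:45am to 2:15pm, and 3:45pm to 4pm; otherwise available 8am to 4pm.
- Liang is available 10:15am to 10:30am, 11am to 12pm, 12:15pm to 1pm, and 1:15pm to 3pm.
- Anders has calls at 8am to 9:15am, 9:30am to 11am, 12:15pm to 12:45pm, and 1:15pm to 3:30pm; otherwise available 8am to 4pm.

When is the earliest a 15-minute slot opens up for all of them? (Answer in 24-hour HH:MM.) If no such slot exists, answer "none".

Lars free within 08:00–16:00: 08:00–09:15, 10:30–11:45, 14:15–15:45.
Anders free within 08:00–16:00: 09:15–09:30, 11:00–12:15, 12:45–13:15, 15:30–16:00.
Lars ∩ Liang: 11:00–11:45, 14:15–15:00.
Lars ∩ Liang ∩ Anders: 11:00–11:45.
Windows ≥ 15 min: 11:00–11:45.
Earliest such window starts at 11:00.

11:00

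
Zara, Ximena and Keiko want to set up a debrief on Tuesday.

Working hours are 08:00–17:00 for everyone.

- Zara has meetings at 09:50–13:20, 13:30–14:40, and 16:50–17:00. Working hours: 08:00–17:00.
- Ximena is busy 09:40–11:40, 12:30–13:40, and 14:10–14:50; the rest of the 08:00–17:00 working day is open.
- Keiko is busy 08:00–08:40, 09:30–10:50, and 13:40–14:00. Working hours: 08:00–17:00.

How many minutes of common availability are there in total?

Zara free within 08:00–17:00: 08:00–09:50, 13:20–13:30, 14:40–16:50.
Ximena free within 08:00–17:00: 08:00–09:40, 11:40–12:30, 13:40–14:10, 14:50–17:00.
Keiko free within 08:00–17:00: 08:40–09:30, 10:50–13:40, 14:00–17:00.
Zara ∩ Ximena: 08:00–09:40, 14:50–16:50.
Zara ∩ Ximena ∩ Keiko: 08:40–09:30, 14:50–16:50.
Total common minutes: 50 + 120 = 170.

170 minutes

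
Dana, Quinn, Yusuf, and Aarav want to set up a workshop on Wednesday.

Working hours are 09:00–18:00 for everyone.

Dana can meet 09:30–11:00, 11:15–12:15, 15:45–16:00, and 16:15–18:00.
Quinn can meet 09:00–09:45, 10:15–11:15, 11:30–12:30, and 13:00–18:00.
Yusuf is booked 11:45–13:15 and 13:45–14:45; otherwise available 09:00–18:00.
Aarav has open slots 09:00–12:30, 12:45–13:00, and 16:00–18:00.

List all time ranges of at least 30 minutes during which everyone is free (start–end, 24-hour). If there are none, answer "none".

10:15–11:00, 16:15–18:00

Yusuf free within 09:00–18:00: 09:00–11:45, 13:15–13:45, 14:45–18:00.
Dana ∩ Quinn: 09:30–09:45, 10:15–11:00, 11:30–12:15, 15:45–16:00, 16:15–18:00.
Dana ∩ Quinn ∩ Yusuf: 09:30–09:45, 10:15–11:00, 11:30–11:45, 15:45–16:00, 16:15–18:00.
Dana ∩ Quinn ∩ Yusuf ∩ Aarav: 09:30–09:45, 10:15–11:00, 11:30–11:45, 16:15–18:00.
Windows ≥ 30 min: 10:15–11:00, 16:15–18:00.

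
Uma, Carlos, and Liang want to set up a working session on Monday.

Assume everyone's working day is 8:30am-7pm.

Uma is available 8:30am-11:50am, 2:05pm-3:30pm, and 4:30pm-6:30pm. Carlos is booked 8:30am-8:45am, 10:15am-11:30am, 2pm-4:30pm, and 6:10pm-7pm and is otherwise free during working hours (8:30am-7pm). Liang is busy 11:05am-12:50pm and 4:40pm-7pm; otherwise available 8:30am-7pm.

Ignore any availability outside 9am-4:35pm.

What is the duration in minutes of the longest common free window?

75 minutes

Carlos free within 08:30–19:00: 08:45–10:15, 11:30–14:00, 16:30–18:10.
Liang free within 08:30–19:00: 08:30–11:05, 12:50–16:40.
Uma ∩ Carlos: 08:45–10:15, 11:30–11:50, 16:30–18:10.
Uma ∩ Carlos ∩ Liang: 08:45–10:15, 16:30–16:40.
Restricted to 09:00–16:35: 09:00–10:15, 16:30–16:35.
Common window lengths: 75, 5 min; longest is 75.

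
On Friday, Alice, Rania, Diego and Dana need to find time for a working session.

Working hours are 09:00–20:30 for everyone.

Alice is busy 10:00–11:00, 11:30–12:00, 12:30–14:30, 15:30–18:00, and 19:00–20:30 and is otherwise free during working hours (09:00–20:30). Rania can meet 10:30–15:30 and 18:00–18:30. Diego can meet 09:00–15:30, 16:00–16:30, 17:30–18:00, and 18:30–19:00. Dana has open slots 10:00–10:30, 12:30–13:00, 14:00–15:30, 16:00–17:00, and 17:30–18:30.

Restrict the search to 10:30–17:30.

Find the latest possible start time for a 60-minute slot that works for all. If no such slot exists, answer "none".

14:30

Alice free within 09:00–20:30: 09:00–10:00, 11:00–11:30, 12:00–12:30, 14:30–15:30, 18:00–19:00.
Alice ∩ Rania: 11:00–11:30, 12:00–12:30, 14:30–15:30, 18:00–18:30.
Alice ∩ Rania ∩ Diego: 11:00–11:30, 12:00–12:30, 14:30–15:30.
Alice ∩ Rania ∩ Diego ∩ Dana: 14:30–15:30.
Restricted to 10:30–17:30: 14:30–15:30.
Windows ≥ 60 min: 14:30–15:30.
Latest start in the last window 14:30–15:30 is 15:30 − 60 min = 14:30.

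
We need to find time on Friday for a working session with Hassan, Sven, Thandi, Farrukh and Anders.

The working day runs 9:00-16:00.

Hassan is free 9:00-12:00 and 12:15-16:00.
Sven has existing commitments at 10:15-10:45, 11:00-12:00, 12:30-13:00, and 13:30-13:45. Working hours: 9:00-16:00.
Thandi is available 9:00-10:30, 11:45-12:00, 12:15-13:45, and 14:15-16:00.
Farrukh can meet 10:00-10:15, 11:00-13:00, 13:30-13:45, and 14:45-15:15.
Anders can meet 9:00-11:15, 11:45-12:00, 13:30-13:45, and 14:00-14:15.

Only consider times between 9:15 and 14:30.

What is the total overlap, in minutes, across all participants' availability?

Sven free within 09:00–16:00: 09:00–10:15, 10:45–11:00, 12:00–12:30, 13:00–13:30, 13:45–16:00.
Hassan ∩ Sven: 09:00–10:15, 10:45–11:00, 12:15–12:30, 13:00–13:30, 13:45–16:00.
Hassan ∩ Sven ∩ Thandi: 09:00–10:15, 12:15–12:30, 13:00–13:30, 14:15–16:00.
Hassan ∩ Sven ∩ Thandi ∩ Farrukh: 10:00–10:15, 12:15–12:30, 14:45–15:15.
Hassan ∩ Sven ∩ Thandi ∩ Farrukh ∩ Anders: 10:00–10:15.
Restricted to 09:15–14:30: 10:00–10:15.
Total common minutes: 15.

15 minutes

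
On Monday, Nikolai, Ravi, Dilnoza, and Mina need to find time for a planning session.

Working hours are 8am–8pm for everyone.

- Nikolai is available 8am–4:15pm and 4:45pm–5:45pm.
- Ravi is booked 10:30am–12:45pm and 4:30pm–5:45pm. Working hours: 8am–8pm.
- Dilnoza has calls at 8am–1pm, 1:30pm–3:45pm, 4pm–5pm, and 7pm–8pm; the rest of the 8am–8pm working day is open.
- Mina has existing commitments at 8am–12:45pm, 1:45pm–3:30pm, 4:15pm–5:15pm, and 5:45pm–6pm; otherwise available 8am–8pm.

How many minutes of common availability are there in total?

45 minutes

Ravi free within 08:00–20:00: 08:00–10:30, 12:45–16:30, 17:45–20:00.
Dilnoza free within 08:00–20:00: 13:00–13:30, 15:45–16:00, 17:00–19:00.
Mina free within 08:00–20:00: 12:45–13:45, 15:30–16:15, 17:15–17:45, 18:00–20:00.
Nikolai ∩ Ravi: 08:00–10:30, 12:45–16:15.
Nikolai ∩ Ravi ∩ Dilnoza: 13:00–13:30, 15:45–16:00.
Nikolai ∩ Ravi ∩ Dilnoza ∩ Mina: 13:00–13:30, 15:45–16:00.
Total common minutes: 30 + 15 = 45.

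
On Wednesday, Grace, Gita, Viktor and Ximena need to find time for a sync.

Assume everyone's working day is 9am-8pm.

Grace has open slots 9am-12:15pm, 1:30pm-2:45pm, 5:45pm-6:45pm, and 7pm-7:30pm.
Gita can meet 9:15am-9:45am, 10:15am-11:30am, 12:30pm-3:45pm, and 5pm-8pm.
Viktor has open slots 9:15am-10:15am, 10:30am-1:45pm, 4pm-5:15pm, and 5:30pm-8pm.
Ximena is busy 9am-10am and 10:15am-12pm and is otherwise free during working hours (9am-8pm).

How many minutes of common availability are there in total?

105 minutes

Ximena free within 09:00–20:00: 10:00–10:15, 12:00–20:00.
Grace ∩ Gita: 09:15–09:45, 10:15–11:30, 13:30–14:45, 17:45–18:45, 19:00–19:30.
Grace ∩ Gita ∩ Viktor: 09:15–09:45, 10:30–11:30, 13:30–13:45, 17:45–18:45, 19:00–19:30.
Grace ∩ Gita ∩ Viktor ∩ Ximena: 13:30–13:45, 17:45–18:45, 19:00–19:30.
Total common minutes: 15 + 60 + 30 = 105.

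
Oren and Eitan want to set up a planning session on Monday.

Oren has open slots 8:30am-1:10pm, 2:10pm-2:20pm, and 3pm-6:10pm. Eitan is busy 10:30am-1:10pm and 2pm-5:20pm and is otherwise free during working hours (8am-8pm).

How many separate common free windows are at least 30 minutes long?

Eitan free within 08:00–20:00: 08:00–10:30, 13:10–14:00, 17:20–20:00.
Oren ∩ Eitan: 08:30–10:30, 17:20–18:10.
Windows ≥ 30 min: 08:30–10:30, 17:20–18:10.
That's 2 windows.

2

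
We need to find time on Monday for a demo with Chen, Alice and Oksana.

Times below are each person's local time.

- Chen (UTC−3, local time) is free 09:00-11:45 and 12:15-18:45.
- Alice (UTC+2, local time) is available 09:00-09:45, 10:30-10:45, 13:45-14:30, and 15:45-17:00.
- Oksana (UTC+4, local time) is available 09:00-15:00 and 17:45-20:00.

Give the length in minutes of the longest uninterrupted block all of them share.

Chen → UTC: 12:00–14:45, 15:15–21:45.
Alice → UTC: 07:00–07:45, 08:30–08:45, 11:45–12:30, 13:45–15:00.
Oksana → UTC: 05:00–11:00, 13:45–16:00.
Chen ∩ Alice: 12:00–12:30, 13:45–14:45.
Chen ∩ Alice ∩ Oksana: 13:45–14:45.
Single common window of 60 minutes.

60 minutes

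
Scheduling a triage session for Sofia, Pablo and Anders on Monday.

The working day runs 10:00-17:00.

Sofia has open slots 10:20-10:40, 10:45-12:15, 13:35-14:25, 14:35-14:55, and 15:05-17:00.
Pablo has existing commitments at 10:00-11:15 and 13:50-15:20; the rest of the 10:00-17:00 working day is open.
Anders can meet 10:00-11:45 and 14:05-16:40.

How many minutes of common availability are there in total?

110 minutes

Pablo free within 10:00–17:00: 11:15–13:50, 15:20–17:00.
Sofia ∩ Pablo: 11:15–12:15, 13:35–13:50, 15:20–17:00.
Sofia ∩ Pablo ∩ Anders: 11:15–11:45, 15:20–16:40.
Total common minutes: 30 + 80 = 110.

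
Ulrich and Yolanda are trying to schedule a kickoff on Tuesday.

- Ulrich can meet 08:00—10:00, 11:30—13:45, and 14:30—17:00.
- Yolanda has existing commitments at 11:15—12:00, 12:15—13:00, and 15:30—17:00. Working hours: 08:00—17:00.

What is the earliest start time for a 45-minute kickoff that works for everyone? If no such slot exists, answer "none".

Yolanda free within 08:00–17:00: 08:00–11:15, 12:00–12:15, 13:00–15:30.
Ulrich ∩ Yolanda: 08:00–10:00, 12:00–12:15, 13:00–13:45, 14:30–15:30.
Windows ≥ 45 min: 08:00–10:00, 13:00–13:45, 14:30–15:30.
Earliest such window starts at 08:00.

08:00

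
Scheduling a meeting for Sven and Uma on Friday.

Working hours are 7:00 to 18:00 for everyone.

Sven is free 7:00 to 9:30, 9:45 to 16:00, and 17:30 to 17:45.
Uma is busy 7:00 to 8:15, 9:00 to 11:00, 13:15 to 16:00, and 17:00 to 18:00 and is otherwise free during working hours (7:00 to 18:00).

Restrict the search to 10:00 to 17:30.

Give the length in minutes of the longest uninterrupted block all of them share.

Uma free within 07:00–18:00: 08:15–09:00, 11:00–13:15, 16:00–17:00.
Sven ∩ Uma: 08:15–09:00, 11:00–13:15.
Restricted to 10:00–17:30: 11:00–13:15.
Single common window of 135 minutes.

135 minutes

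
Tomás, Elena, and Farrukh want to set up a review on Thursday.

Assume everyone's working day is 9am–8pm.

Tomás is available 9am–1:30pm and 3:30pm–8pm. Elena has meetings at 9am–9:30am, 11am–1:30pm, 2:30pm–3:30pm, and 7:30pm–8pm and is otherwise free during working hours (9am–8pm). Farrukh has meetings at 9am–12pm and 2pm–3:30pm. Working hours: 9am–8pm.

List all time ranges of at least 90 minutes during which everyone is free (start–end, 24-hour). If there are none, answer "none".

Elena free within 09:00–20:00: 09:30–11:00, 13:30–14:30, 15:30–19:30.
Farrukh free within 09:00–20:00: 12:00–14:00, 15:30–20:00.
Tomás ∩ Elena: 09:30–11:00, 15:30–19:30.
Tomás ∩ Elena ∩ Farrukh: 15:30–19:30.
Windows ≥ 90 min: 15:30–19:30.

15:30–19:30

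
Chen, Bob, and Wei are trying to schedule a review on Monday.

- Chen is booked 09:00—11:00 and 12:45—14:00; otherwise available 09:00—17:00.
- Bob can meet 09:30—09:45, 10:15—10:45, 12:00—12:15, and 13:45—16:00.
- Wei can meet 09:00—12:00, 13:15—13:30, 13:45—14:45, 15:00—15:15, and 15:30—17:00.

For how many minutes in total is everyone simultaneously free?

90 minutes

Chen free within 09:00–17:00: 11:00–12:45, 14:00–17:00.
Chen ∩ Bob: 12:00–12:15, 14:00–16:00.
Chen ∩ Bob ∩ Wei: 14:00–14:45, 15:00–15:15, 15:30–16:00.
Total common minutes: 45 + 15 + 30 = 90.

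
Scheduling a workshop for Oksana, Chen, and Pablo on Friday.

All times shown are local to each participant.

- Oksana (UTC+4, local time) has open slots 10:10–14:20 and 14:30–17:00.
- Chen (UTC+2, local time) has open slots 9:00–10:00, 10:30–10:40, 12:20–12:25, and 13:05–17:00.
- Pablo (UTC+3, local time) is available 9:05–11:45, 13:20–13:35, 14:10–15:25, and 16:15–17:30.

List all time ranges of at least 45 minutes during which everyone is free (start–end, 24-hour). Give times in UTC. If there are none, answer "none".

Oksana → UTC: 06:10–10:20, 10:30–13:00.
Chen → UTC: 07:00–08:00, 08:30–08:40, 10:20–10:25, 11:05–15:00.
Pablo → UTC: 06:05–08:45, 10:20–10:35, 11:10–12:25, 13:15–14:30.
Oksana ∩ Chen: 07:00–08:00, 08:30–08:40, 11:05–13:00.
Oksana ∩ Chen ∩ Pablo: 07:00–08:00, 08:30–08:40, 11:10–12:25.
Windows ≥ 45 min: 07:00–08:00, 11:10–12:25.

07:00–08:00, 11:10–12:25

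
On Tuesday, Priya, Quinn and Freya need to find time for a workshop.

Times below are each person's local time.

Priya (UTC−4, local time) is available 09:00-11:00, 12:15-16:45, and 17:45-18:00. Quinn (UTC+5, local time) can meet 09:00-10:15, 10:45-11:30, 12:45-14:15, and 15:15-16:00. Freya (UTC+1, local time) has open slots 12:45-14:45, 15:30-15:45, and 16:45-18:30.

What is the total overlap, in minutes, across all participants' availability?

Priya → UTC: 13:00–15:00, 16:15–20:45, 21:45–22:00.
Quinn → UTC: 04:00–05:15, 05:45–06:30, 07:45–09:15, 10:15–11:00.
Freya → UTC: 11:45–13:45, 14:30–14:45, 15:45–17:30.
Priya ∩ Quinn: (none).
Priya ∩ Quinn ∩ Freya: (none).
Total common minutes: 0.

0 minutes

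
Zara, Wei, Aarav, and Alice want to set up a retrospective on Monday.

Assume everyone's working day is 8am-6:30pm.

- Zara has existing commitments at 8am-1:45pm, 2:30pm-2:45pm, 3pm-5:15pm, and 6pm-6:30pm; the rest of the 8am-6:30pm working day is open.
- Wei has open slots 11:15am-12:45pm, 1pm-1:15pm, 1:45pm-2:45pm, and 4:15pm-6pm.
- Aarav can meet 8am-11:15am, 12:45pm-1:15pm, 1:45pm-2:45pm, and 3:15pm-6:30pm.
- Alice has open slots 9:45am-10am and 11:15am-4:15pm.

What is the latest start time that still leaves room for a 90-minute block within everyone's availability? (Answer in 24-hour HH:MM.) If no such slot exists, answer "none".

Zara free within 08:00–18:30: 13:45–14:30, 14:45–15:00, 17:15–18:00.
Zara ∩ Wei: 13:45–14:30, 17:15–18:00.
Zara ∩ Wei ∩ Aarav: 13:45–14:30, 17:15–18:00.
Zara ∩ Wei ∩ Aarav ∩ Alice: 13:45–14:30.
Windows ≥ 90 min: (none).

none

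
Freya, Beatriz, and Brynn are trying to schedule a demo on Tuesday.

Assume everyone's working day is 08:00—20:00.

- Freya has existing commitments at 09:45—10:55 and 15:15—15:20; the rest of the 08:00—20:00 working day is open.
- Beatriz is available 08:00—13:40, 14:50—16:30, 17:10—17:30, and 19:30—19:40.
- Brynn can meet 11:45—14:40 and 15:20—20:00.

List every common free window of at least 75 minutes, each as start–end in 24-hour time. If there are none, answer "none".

Freya free within 08:00–20:00: 08:00–09:45, 10:55–15:15, 15:20–20:00.
Freya ∩ Beatriz: 08:00–09:45, 10:55–13:40, 14:50–15:15, 15:20–16:30, 17:10–17:30, 19:30–19:40.
Freya ∩ Beatriz ∩ Brynn: 11:45–13:40, 15:20–16:30, 17:10–17:30, 19:30–19:40.
Windows ≥ 75 min: 11:45–13:40.

11:45–13:40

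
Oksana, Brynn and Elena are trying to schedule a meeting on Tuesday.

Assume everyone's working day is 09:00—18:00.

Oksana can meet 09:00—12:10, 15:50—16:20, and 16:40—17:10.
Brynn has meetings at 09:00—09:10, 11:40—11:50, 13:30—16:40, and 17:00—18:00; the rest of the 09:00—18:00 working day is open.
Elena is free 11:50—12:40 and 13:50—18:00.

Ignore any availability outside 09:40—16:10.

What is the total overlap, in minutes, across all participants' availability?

Brynn free within 09:00–18:00: 09:10–11:40, 11:50–13:30, 16:40–17:00.
Oksana ∩ Brynn: 09:10–11:40, 11:50–12:10, 16:40–17:00.
Oksana ∩ Brynn ∩ Elena: 11:50–12:10, 16:40–17:00.
Restricted to 09:40–16:10: 11:50–12:10.
Total common minutes: 20.

20 minutes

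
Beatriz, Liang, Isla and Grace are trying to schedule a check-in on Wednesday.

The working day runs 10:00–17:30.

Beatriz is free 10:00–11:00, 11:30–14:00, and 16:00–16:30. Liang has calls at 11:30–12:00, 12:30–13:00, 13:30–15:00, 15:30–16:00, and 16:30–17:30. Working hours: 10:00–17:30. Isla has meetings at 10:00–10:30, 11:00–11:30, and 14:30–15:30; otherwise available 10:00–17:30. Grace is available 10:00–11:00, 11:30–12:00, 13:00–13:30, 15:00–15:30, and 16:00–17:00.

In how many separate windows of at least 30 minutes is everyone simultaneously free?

3

Liang free within 10:00–17:30: 10:00–11:30, 12:00–12:30, 13:00–13:30, 15:00–15:30, 16:00–16:30.
Isla free within 10:00–17:30: 10:30–11:00, 11:30–14:30, 15:30–17:30.
Beatriz ∩ Liang: 10:00–11:00, 12:00–12:30, 13:00–13:30, 16:00–16:30.
Beatriz ∩ Liang ∩ Isla: 10:30–11:00, 12:00–12:30, 13:00–13:30, 16:00–16:30.
Beatriz ∩ Liang ∩ Isla ∩ Grace: 10:30–11:00, 13:00–13:30, 16:00–16:30.
Windows ≥ 30 min: 10:30–11:00, 13:00–13:30, 16:00–16:30.
That's 3 windows.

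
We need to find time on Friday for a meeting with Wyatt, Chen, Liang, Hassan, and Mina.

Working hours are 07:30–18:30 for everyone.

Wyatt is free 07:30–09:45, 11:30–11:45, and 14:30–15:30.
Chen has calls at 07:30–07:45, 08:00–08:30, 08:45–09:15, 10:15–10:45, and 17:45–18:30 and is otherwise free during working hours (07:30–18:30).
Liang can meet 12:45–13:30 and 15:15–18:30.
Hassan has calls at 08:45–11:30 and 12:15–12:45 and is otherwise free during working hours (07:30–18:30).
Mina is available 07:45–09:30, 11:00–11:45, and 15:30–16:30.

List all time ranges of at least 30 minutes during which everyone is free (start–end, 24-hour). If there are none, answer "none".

Chen free within 07:30–18:30: 07:45–08:00, 08:30–08:45, 09:15–10:15, 10:45–17:45.
Hassan free within 07:30–18:30: 07:30–08:45, 11:30–12:15, 12:45–18:30.
Wyatt ∩ Chen: 07:45–08:00, 08:30–08:45, 09:15–09:45, 11:30–11:45, 14:30–15:30.
Wyatt ∩ Chen ∩ Liang: 15:15–15:30.
Wyatt ∩ Chen ∩ Liang ∩ Hassan: 15:15–15:30.
Wyatt ∩ Chen ∩ Liang ∩ Hassan ∩ Mina: (none).
Windows ≥ 30 min: (none).

none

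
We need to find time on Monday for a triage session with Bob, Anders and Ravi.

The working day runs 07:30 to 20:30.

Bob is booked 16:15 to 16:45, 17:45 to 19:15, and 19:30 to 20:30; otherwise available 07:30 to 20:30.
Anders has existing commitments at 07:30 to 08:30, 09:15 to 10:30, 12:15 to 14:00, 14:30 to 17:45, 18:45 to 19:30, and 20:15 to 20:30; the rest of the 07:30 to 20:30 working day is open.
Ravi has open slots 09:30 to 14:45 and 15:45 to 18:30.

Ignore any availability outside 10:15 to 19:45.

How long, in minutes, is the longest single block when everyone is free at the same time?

105 minutes

Bob free within 07:30–20:30: 07:30–16:15, 16:45–17:45, 19:15–19:30.
Anders free within 07:30–20:30: 08:30–09:15, 10:30–12:15, 14:00–14:30, 17:45–18:45, 19:30–20:15.
Bob ∩ Anders: 08:30–09:15, 10:30–12:15, 14:00–14:30.
Bob ∩ Anders ∩ Ravi: 10:30–12:15, 14:00–14:30.
Restricted to 10:15–19:45: 10:30–12:15, 14:00–14:30.
Common window lengths: 105, 30 min; longest is 105.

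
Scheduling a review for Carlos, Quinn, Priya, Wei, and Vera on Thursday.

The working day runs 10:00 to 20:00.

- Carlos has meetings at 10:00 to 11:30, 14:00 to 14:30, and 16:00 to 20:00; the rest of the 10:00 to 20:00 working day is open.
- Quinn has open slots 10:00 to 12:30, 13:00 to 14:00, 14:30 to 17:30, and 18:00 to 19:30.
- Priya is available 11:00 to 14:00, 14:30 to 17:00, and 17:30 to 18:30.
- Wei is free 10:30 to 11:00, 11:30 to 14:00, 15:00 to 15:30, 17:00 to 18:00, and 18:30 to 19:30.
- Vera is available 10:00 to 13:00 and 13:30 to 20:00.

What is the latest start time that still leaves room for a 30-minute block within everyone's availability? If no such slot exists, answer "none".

Carlos free within 10:00–20:00: 11:30–14:00, 14:30–16:00.
Carlos ∩ Quinn: 11:30–12:30, 13:00–14:00, 14:30–16:00.
Carlos ∩ Quinn ∩ Priya: 11:30–12:30, 13:00–14:00, 14:30–16:00.
Carlos ∩ Quinn ∩ Priya ∩ Wei: 11:30–12:30, 13:00–14:00, 15:00–15:30.
Carlos ∩ Quinn ∩ Priya ∩ Wei ∩ Vera: 11:30–12:30, 13:30–14:00, 15:00–15:30.
Windows ≥ 30 min: 11:30–12:30, 13:30–14:00, 15:00–15:30.
Latest start in the last window 15:00–15:30 is 15:30 − 30 min = 15:00.

15:00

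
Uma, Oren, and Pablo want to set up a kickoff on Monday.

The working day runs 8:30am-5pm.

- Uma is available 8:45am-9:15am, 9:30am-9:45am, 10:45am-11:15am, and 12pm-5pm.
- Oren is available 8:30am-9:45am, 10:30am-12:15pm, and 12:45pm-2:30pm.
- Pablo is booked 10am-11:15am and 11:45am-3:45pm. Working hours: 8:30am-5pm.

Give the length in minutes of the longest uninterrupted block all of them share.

30 minutes

Pablo free within 08:30–17:00: 08:30–10:00, 11:15–11:45, 15:45–17:00.
Uma ∩ Oren: 08:45–09:15, 09:30–09:45, 10:45–11:15, 12:00–12:15, 12:45–14:30.
Uma ∩ Oren ∩ Pablo: 08:45–09:15, 09:30–09:45.
Common window lengths: 30, 15 min; longest is 30.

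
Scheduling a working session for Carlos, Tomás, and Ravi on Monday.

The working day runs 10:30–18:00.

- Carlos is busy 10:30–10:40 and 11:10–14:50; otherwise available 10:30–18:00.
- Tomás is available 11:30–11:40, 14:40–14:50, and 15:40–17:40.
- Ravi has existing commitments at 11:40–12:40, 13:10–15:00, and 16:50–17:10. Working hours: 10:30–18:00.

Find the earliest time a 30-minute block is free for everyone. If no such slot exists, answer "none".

Carlos free within 10:30–18:00: 10:40–11:10, 14:50–18:00.
Ravi free within 10:30–18:00: 10:30–11:40, 12:40–13:10, 15:00–16:50, 17:10–18:00.
Carlos ∩ Tomás: 15:40–17:40.
Carlos ∩ Tomás ∩ Ravi: 15:40–16:50, 17:10–17:40.
Windows ≥ 30 min: 15:40–16:50, 17:10–17:40.
Earliest such window starts at 15:40.

15:40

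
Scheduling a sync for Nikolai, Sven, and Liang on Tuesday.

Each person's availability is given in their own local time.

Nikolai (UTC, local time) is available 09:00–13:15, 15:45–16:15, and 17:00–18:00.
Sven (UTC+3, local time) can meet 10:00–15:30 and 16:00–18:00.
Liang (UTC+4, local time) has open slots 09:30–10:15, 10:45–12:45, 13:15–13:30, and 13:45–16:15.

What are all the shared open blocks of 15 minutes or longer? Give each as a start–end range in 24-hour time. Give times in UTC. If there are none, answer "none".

Nikolai → UTC: 09:00–13:15, 15:45–16:15, 17:00–18:00.
Sven → UTC: 07:00–12:30, 13:00–15:00.
Liang → UTC: 05:30–06:15, 06:45–08:45, 09:15–09:30, 09:45–12:15.
Nikolai ∩ Sven: 09:00–12:30, 13:00–13:15.
Nikolai ∩ Sven ∩ Liang: 09:15–09:30, 09:45–12:15.
Windows ≥ 15 min: 09:15–09:30, 09:45–12:15.

09:15–09:30, 09:45–12:15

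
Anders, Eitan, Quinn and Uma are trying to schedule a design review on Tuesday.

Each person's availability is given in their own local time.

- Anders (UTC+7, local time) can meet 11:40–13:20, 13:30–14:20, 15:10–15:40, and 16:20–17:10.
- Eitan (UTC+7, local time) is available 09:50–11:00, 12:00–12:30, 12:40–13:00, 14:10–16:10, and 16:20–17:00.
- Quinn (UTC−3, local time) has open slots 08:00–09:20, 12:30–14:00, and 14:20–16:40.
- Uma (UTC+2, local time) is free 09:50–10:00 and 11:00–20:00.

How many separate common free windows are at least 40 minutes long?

0

Anders → UTC: 04:40–06:20, 06:30–07:20, 08:10–08:40, 09:20–10:10.
Eitan → UTC: 02:50–04:00, 05:00–05:30, 05:40–06:00, 07:10–09:10, 09:20–10:00.
Quinn → UTC: 11:00–12:20, 15:30–17:00, 17:20–19:40.
Uma → UTC: 07:50–08:00, 09:00–18:00.
Anders ∩ Eitan: 05:00–05:30, 05:40–06:00, 07:10–07:20, 08:10–08:40, 09:20–10:00.
Anders ∩ Eitan ∩ Quinn: (none).
Anders ∩ Eitan ∩ Quinn ∩ Uma: (none).
Windows ≥ 40 min: (none).
That's 0 windows.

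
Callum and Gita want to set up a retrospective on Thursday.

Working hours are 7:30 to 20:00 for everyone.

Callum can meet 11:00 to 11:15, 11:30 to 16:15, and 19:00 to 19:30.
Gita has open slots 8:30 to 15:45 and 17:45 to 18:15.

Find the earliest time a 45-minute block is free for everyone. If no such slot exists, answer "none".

Callum ∩ Gita: 11:00–11:15, 11:30–15:45.
Windows ≥ 45 min: 11:30–15:45.
Earliest such window starts at 11:30.

11:30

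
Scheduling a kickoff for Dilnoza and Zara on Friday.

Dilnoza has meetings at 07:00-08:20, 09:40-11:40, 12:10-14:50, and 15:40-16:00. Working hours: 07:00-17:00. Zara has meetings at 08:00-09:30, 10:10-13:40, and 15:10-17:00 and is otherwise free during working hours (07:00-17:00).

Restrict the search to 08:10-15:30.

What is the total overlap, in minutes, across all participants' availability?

30 minutes

Dilnoza free within 07:00–17:00: 08:20–09:40, 11:40–12:10, 14:50–15:40, 16:00–17:00.
Zara free within 07:00–17:00: 07:00–08:00, 09:30–10:10, 13:40–15:10.
Dilnoza ∩ Zara: 09:30–09:40, 14:50–15:10.
Restricted to 08:10–15:30: 09:30–09:40, 14:50–15:10.
Total common minutes: 10 + 20 = 30.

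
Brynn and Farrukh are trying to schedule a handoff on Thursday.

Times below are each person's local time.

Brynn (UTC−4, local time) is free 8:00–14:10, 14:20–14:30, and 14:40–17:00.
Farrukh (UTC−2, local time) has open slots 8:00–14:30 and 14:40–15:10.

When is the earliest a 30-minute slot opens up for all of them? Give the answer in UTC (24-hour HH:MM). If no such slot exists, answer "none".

12:00

Brynn → UTC: 12:00–18:10, 18:20–18:30, 18:40–21:00.
Farrukh → UTC: 10:00–16:30, 16:40–17:10.
Brynn ∩ Farrukh: 12:00–16:30, 16:40–17:10.
Windows ≥ 30 min: 12:00–16:30, 16:40–17:10.
Earliest such window starts at 12:00.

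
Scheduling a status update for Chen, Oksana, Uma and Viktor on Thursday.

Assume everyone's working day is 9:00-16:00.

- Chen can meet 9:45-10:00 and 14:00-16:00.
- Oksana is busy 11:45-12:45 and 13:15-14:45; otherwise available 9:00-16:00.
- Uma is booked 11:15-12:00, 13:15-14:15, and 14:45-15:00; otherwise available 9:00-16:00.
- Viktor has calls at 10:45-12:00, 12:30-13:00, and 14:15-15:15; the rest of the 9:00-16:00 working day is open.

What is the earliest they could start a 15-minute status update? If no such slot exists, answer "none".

09:45

Oksana free within 09:00–16:00: 09:00–11:45, 12:45–13:15, 14:45–16:00.
Uma free within 09:00–16:00: 09:00–11:15, 12:00–13:15, 14:15–14:45, 15:00–16:00.
Viktor free within 09:00–16:00: 09:00–10:45, 12:00–12:30, 13:00–14:15, 15:15–16:00.
Chen ∩ Oksana: 09:45–10:00, 14:45–16:00.
Chen ∩ Oksana ∩ Uma: 09:45–10:00, 15:00–16:00.
Chen ∩ Oksana ∩ Uma ∩ Viktor: 09:45–10:00, 15:15–16:00.
Windows ≥ 15 min: 09:45–10:00, 15:15–16:00.
Earliest such window starts at 09:45.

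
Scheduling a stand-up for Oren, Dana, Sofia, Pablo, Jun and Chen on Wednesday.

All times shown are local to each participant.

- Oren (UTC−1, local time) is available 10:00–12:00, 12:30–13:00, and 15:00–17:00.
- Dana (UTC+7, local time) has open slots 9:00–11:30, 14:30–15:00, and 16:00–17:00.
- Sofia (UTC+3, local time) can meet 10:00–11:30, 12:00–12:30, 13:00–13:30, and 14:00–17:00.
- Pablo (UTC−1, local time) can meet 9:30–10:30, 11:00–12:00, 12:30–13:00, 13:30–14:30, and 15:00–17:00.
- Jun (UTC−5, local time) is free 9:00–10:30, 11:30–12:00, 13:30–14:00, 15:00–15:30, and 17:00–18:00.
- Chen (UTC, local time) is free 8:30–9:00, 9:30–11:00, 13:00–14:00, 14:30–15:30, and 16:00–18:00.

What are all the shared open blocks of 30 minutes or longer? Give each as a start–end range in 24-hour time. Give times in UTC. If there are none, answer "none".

none

Oren → UTC: 11:00–13:00, 13:30–14:00, 16:00–18:00.
Dana → UTC: 02:00–04:30, 07:30–08:00, 09:00–10:00.
Sofia → UTC: 07:00–08:30, 09:00–09:30, 10:00–10:30, 11:00–14:00.
Pablo → UTC: 10:30–11:30, 12:00–13:00, 13:30–14:00, 14:30–15:30, 16:00–18:00.
Jun → UTC: 14:00–15:30, 16:30–17:00, 18:30–19:00, 20:00–20:30, 22:00–23:00.
Chen → UTC: 08:30–09:00, 09:30–11:00, 13:00–14:00, 14:30–15:30, 16:00–18:00.
Oren ∩ Dana: (none).
Oren ∩ Dana ∩ Sofia: (none).
Oren ∩ Dana ∩ Sofia ∩ Pablo: (none).
Oren ∩ Dana ∩ Sofia ∩ Pablo ∩ Jun: (none).
Oren ∩ Dana ∩ Sofia ∩ Pablo ∩ Jun ∩ Chen: (none).
Windows ≥ 30 min: (none).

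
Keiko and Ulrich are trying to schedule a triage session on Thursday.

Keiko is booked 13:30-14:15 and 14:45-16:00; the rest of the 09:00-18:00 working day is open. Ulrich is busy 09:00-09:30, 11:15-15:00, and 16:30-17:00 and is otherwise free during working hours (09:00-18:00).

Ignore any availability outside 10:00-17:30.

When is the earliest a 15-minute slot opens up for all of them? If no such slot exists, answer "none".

10:00

Keiko free within 09:00–18:00: 09:00–13:30, 14:15–14:45, 16:00–18:00.
Ulrich free within 09:00–18:00: 09:30–11:15, 15:00–16:30, 17:00–18:00.
Keiko ∩ Ulrich: 09:30–11:15, 16:00–16:30, 17:00–18:00.
Restricted to 10:00–17:30: 10:00–11:15, 16:00–16:30, 17:00–17:30.
Windows ≥ 15 min: 10:00–11:15, 16:00–16:30, 17:00–17:30.
Earliest such window starts at 10:00.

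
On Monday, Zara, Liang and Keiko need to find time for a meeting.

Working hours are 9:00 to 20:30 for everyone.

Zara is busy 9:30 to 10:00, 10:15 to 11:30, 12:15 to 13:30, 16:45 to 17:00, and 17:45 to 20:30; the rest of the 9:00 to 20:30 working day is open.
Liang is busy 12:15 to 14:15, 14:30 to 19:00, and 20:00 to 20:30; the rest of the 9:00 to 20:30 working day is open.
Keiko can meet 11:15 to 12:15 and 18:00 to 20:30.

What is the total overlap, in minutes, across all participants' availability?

Zara free within 09:00–20:30: 09:00–09:30, 10:00–10:15, 11:30–12:15, 13:30–16:45, 17:00–17:45.
Liang free within 09:00–20:30: 09:00–12:15, 14:15–14:30, 19:00–20:00.
Zara ∩ Liang: 09:00–09:30, 10:00–10:15, 11:30–12:15, 14:15–14:30.
Zara ∩ Liang ∩ Keiko: 11:30–12:15.
Total common minutes: 45.

45 minutes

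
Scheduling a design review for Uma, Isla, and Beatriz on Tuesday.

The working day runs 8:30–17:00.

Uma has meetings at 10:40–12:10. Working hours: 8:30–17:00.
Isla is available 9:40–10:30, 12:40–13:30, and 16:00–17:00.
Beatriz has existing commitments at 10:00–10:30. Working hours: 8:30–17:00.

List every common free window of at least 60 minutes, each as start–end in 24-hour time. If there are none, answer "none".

16:00–17:00

Uma free within 08:30–17:00: 08:30–10:40, 12:10–17:00.
Beatriz free within 08:30–17:00: 08:30–10:00, 10:30–17:00.
Uma ∩ Isla: 09:40–10:30, 12:40–13:30, 16:00–17:00.
Uma ∩ Isla ∩ Beatriz: 09:40–10:00, 12:40–13:30, 16:00–17:00.
Windows ≥ 60 min: 16:00–17:00.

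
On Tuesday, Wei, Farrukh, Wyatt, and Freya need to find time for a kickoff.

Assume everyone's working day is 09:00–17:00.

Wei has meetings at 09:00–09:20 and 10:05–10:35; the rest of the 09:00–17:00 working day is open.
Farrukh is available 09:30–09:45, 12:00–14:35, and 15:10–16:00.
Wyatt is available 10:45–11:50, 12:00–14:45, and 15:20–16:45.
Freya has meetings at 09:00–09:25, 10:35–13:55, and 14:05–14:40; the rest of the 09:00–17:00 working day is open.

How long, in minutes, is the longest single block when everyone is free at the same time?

Wei free within 09:00–17:00: 09:20–10:05, 10:35–17:00.
Freya free within 09:00–17:00: 09:25–10:35, 13:55–14:05, 14:40–17:00.
Wei ∩ Farrukh: 09:30–09:45, 12:00–14:35, 15:10–16:00.
Wei ∩ Farrukh ∩ Wyatt: 12:00–14:35, 15:20–16:00.
Wei ∩ Farrukh ∩ Wyatt ∩ Freya: 13:55–14:05, 15:20–16:00.
Common window lengths: 10, 40 min; longest is 40.

40 minutes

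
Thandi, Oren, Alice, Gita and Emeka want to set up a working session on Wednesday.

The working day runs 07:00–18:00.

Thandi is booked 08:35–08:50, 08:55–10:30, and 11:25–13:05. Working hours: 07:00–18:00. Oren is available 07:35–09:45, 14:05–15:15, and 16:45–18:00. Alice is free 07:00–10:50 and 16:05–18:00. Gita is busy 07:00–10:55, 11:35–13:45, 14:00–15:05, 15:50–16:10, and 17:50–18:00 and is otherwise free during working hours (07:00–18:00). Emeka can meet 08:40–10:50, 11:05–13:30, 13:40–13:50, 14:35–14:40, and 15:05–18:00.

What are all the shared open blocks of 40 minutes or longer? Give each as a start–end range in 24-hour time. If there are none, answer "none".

Thandi free within 07:00–18:00: 07:00–08:35, 08:50–08:55, 10:30–11:25, 13:05–18:00.
Gita free within 07:00–18:00: 10:55–11:35, 13:45–14:00, 15:05–15:50, 16:10–17:50.
Thandi ∩ Oren: 07:35–08:35, 08:50–08:55, 14:05–15:15, 16:45–18:00.
Thandi ∩ Oren ∩ Alice: 07:35–08:35, 08:50–08:55, 16:45–18:00.
Thandi ∩ Oren ∩ Alice ∩ Gita: 16:45–17:50.
Thandi ∩ Oren ∩ Alice ∩ Gita ∩ Emeka: 16:45–17:50.
Windows ≥ 40 min: 16:45–17:50.

16:45–17:50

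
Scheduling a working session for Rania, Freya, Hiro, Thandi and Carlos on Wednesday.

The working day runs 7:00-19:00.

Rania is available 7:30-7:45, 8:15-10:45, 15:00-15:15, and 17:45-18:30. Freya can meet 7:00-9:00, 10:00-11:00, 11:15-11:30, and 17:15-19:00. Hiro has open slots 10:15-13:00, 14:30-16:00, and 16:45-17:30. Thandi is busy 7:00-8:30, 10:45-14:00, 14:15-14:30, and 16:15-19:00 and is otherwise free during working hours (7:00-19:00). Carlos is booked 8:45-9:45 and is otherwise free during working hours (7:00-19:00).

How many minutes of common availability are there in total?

30 minutes

Thandi free within 07:00–19:00: 08:30–10:45, 14:00–14:15, 14:30–16:15.
Carlos free within 07:00–19:00: 07:00–08:45, 09:45–19:00.
Rania ∩ Freya: 07:30–07:45, 08:15–09:00, 10:00–10:45, 17:45–18:30.
Rania ∩ Freya ∩ Hiro: 10:15–10:45.
Rania ∩ Freya ∩ Hiro ∩ Thandi: 10:15–10:45.
Rania ∩ Freya ∩ Hiro ∩ Thandi ∩ Carlos: 10:15–10:45.
Total common minutes: 30.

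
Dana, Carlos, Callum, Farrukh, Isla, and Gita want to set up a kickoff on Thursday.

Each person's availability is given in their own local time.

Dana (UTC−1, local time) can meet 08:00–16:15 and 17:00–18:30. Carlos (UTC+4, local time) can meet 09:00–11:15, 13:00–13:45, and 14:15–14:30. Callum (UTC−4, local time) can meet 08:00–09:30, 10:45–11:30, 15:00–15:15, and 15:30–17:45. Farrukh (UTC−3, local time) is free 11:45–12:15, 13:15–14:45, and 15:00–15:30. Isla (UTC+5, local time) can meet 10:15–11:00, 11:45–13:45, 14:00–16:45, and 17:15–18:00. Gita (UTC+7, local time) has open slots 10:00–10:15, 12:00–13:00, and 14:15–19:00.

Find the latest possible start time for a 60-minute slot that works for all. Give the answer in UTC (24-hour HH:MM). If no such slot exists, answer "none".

Dana → UTC: 09:00–17:15, 18:00–19:30.
Carlos → UTC: 05:00–07:15, 09:00–09:45, 10:15–10:30.
Callum → UTC: 12:00–13:30, 14:45–15:30, 19:00–19:15, 19:30–21:45.
Farrukh → UTC: 14:45–15:15, 16:15–17:45, 18:00–18:30.
Isla → UTC: 05:15–06:00, 06:45–08:45, 09:00–11:45, 12:15–13:00.
Gita → UTC: 03:00–03:15, 05:00–06:00, 07:15–12:00.
Dana ∩ Carlos: 09:00–09:45, 10:15–10:30.
Dana ∩ Carlos ∩ Callum: (none).
Dana ∩ Carlos ∩ Callum ∩ Farrukh: (none).
Dana ∩ Carlos ∩ Callum ∩ Farrukh ∩ Isla: (none).
Dana ∩ Carlos ∩ Callum ∩ Farrukh ∩ Isla ∩ Gita: (none).
Windows ≥ 60 min: (none).

none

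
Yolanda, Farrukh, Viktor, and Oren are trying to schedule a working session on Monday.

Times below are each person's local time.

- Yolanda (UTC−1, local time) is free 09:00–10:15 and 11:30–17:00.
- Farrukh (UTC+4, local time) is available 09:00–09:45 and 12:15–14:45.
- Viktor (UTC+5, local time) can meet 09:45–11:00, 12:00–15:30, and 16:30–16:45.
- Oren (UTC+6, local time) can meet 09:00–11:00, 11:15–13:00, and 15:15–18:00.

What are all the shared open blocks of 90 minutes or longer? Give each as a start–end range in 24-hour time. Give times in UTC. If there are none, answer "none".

Yolanda → UTC: 10:00–11:15, 12:30–18:00.
Farrukh → UTC: 05:00–05:45, 08:15–10:45.
Viktor → UTC: 04:45–06:00, 07:00–10:30, 11:30–11:45.
Oren → UTC: 03:00–05:00, 05:15–07:00, 09:15–12:00.
Yolanda ∩ Farrukh: 10:00–10:45.
Yolanda ∩ Farrukh ∩ Viktor: 10:00–10:30.
Yolanda ∩ Farrukh ∩ Viktor ∩ Oren: 10:00–10:30.
Windows ≥ 90 min: (none).

none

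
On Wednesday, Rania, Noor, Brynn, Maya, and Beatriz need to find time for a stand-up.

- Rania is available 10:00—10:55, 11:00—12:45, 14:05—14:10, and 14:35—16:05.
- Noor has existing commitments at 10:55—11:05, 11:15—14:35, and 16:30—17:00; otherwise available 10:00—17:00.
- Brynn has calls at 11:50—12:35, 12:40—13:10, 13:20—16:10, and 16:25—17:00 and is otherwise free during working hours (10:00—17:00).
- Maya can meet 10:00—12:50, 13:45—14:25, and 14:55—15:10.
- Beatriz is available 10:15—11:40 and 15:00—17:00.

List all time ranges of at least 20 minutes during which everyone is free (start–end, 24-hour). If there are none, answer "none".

10:15–10:55

Noor free within 10:00–17:00: 10:00–10:55, 11:05–11:15, 14:35–16:30.
Brynn free within 10:00–17:00: 10:00–11:50, 12:35–12:40, 13:10–13:20, 16:10–16:25.
Rania ∩ Noor: 10:00–10:55, 11:05–11:15, 14:35–16:05.
Rania ∩ Noor ∩ Brynn: 10:00–10:55, 11:05–11:15.
Rania ∩ Noor ∩ Brynn ∩ Maya: 10:00–10:55, 11:05–11:15.
Rania ∩ Noor ∩ Brynn ∩ Maya ∩ Beatriz: 10:15–10:55, 11:05–11:15.
Windows ≥ 20 min: 10:15–10:55.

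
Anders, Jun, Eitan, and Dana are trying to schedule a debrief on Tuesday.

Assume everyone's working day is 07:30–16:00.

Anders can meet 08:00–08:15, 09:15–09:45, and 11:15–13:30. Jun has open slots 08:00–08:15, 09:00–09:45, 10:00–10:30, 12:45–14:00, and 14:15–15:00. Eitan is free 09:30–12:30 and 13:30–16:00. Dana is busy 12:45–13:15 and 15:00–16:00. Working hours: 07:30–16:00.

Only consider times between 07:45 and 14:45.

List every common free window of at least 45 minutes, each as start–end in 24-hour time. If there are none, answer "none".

Dana free within 07:30–16:00: 07:30–12:45, 13:15–15:00.
Anders ∩ Jun: 08:00–08:15, 09:15–09:45, 12:45–13:30.
Anders ∩ Jun ∩ Eitan: 09:30–09:45.
Anders ∩ Jun ∩ Eitan ∩ Dana: 09:30–09:45.
Restricted to 07:45–14:45: 09:30–09:45.
Windows ≥ 45 min: (none).

none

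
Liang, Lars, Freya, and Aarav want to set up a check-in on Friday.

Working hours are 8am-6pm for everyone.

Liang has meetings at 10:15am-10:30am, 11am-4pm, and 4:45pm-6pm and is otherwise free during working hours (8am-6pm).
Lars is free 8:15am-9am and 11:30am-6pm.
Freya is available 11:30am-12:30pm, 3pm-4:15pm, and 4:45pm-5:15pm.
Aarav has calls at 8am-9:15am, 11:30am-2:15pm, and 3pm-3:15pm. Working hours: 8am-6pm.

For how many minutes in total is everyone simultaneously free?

15 minutes

Liang free within 08:00–18:00: 08:00–10:15, 10:30–11:00, 16:00–16:45.
Aarav free within 08:00–18:00: 09:15–11:30, 14:15–15:00, 15:15–18:00.
Liang ∩ Lars: 08:15–09:00, 16:00–16:45.
Liang ∩ Lars ∩ Freya: 16:00–16:15.
Liang ∩ Lars ∩ Freya ∩ Aarav: 16:00–16:15.
Total common minutes: 15.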